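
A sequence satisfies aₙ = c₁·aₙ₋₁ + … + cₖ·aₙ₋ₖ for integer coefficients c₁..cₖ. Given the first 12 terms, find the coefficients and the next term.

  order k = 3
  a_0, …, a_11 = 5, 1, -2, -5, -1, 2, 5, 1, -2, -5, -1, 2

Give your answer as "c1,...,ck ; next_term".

0,0,-1 ; 5

  a_3 = 0·-2 + 0·1 + -1·5 = -5
  a_4 = 0·-5 + 0·-2 + -1·1 = -1
  a_5 = 0·-1 + 0·-5 + -1·-2 = 2
  a_6 = 0·2 + 0·-1 + -1·-5 = 5
  a_7 = 0·5 + 0·2 + -1·-1 = 1
  a_8 = 0·1 + 0·5 + -1·2 = -2
  a_9 = 0·-2 + 0·1 + -1·5 = -5
  a_10 = 0·-5 + 0·-2 + -1·1 = -1
  a_11 = 0·-1 + 0·-5 + -1·-2 = 2
  a_12 = 0·2 + 0·-1 + -1·-5 = 5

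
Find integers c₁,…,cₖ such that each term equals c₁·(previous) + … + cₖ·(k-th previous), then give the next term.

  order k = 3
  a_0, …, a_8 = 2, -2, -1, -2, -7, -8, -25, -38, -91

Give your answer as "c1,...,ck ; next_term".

  a_3 = 0·-1 + 3·-2 + 2·2 = -2
  a_4 = 0·-2 + 3·-1 + 2·-2 = -7
  a_5 = 0·-7 + 3·-2 + 2·-1 = -8
  a_6 = 0·-8 + 3·-7 + 2·-2 = -25
  a_7 = 0·-25 + 3·-8 + 2·-7 = -38
  a_8 = 0·-38 + 3·-25 + 2·-8 = -91
  a_9 = 0·-91 + 3·-38 + 2·-25 = -164

0,3,2 ; -164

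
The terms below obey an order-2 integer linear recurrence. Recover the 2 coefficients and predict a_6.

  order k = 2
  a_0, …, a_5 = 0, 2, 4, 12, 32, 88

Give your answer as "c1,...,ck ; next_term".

2,2 ; 240

  a_2 = 2·2 + 2·0 = 4
  a_3 = 2·4 + 2·2 = 12
  a_4 = 2·12 + 2·4 = 32
  a_5 = 2·32 + 2·12 = 88
  a_6 = 2·88 + 2·32 = 240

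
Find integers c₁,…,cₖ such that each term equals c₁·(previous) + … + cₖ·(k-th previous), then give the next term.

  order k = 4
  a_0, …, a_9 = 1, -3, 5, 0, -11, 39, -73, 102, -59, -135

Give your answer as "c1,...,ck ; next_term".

-2,0,4,1 ; 605

  a_4 = -2·0 + 0·5 + 4·-3 + 1·1 = -11
  a_5 = -2·-11 + 0·0 + 4·5 + 1·-3 = 39
  a_6 = -2·39 + 0·-11 + 4·0 + 1·5 = -73
  a_7 = -2·-73 + 0·39 + 4·-11 + 1·0 = 102
  a_8 = -2·102 + 0·-73 + 4·39 + 1·-11 = -59
  a_9 = -2·-59 + 0·102 + 4·-73 + 1·39 = -135
  a_10 = -2·-135 + 0·-59 + 4·102 + 1·-73 = 605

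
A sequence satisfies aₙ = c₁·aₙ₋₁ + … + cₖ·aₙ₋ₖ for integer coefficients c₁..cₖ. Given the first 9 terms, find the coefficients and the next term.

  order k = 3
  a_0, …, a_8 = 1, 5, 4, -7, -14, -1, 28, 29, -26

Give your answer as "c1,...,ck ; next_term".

  a_3 = 0·4 + -1·5 + -2·1 = -7
  a_4 = 0·-7 + -1·4 + -2·5 = -14
  a_5 = 0·-14 + -1·-7 + -2·4 = -1
  a_6 = 0·-1 + -1·-14 + -2·-7 = 28
  a_7 = 0·28 + -1·-1 + -2·-14 = 29
  a_8 = 0·29 + -1·28 + -2·-1 = -26
  a_9 = 0·-26 + -1·29 + -2·28 = -85

0,-1,-2 ; -85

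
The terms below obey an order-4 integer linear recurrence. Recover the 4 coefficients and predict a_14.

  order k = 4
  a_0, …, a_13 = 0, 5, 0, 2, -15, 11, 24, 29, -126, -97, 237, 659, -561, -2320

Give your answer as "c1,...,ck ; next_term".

0,-2,-3,3 ; -144

  a_4 = 0·2 + -2·0 + -3·5 + 3·0 = -15
  a_5 = 0·-15 + -2·2 + -3·0 + 3·5 = 11
  a_6 = 0·11 + -2·-15 + -3·2 + 3·0 = 24
  a_7 = 0·24 + -2·11 + -3·-15 + 3·2 = 29
  a_8 = 0·29 + -2·24 + -3·11 + 3·-15 = -126
  a_9 = 0·-126 + -2·29 + -3·24 + 3·11 = -97
  a_10 = 0·-97 + -2·-126 + -3·29 + 3·24 = 237
  a_11 = 0·237 + -2·-97 + -3·-126 + 3·29 = 659
  a_12 = 0·659 + -2·237 + -3·-97 + 3·-126 = -561
  a_13 = 0·-561 + -2·659 + -3·237 + 3·-97 = -2320
  a_14 = 0·-2320 + -2·-561 + -3·659 + 3·237 = -144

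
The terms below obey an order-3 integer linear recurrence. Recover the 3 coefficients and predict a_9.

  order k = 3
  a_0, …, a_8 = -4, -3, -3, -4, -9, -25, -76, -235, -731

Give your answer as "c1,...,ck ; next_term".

  a_3 = 3·-3 + 1·-3 + -2·-4 = -4
  a_4 = 3·-4 + 1·-3 + -2·-3 = -9
  a_5 = 3·-9 + 1·-4 + -2·-3 = -25
  a_6 = 3·-25 + 1·-9 + -2·-4 = -76
  a_7 = 3·-76 + 1·-25 + -2·-9 = -235
  a_8 = 3·-235 + 1·-76 + -2·-25 = -731
  a_9 = 3·-731 + 1·-235 + -2·-76 = -2276

3,1,-2 ; -2276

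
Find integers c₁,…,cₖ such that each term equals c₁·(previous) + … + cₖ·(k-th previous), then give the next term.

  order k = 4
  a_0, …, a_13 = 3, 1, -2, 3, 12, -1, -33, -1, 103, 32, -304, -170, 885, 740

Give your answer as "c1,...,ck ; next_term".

  a_4 = 0·3 + -2·-2 + -1·1 + 3·3 = 12
  a_5 = 0·12 + -2·3 + -1·-2 + 3·1 = -1
  a_6 = 0·-1 + -2·12 + -1·3 + 3·-2 = -33
  a_7 = 0·-33 + -2·-1 + -1·12 + 3·3 = -1
  a_8 = 0·-1 + -2·-33 + -1·-1 + 3·12 = 103
  a_9 = 0·103 + -2·-1 + -1·-33 + 3·-1 = 32
  a_10 = 0·32 + -2·103 + -1·-1 + 3·-33 = -304
  a_11 = 0·-304 + -2·32 + -1·103 + 3·-1 = -170
  a_12 = 0·-170 + -2·-304 + -1·32 + 3·103 = 885
  a_13 = 0·885 + -2·-170 + -1·-304 + 3·32 = 740
  a_14 = 0·740 + -2·885 + -1·-170 + 3·-304 = -2512

0,-2,-1,3 ; -2512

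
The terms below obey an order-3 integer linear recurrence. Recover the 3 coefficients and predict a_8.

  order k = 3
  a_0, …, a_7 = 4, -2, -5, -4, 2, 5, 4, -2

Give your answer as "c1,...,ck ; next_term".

0,0,-1 ; -5

  a_3 = 0·-5 + 0·-2 + -1·4 = -4
  a_4 = 0·-4 + 0·-5 + -1·-2 = 2
  a_5 = 0·2 + 0·-4 + -1·-5 = 5
  a_6 = 0·5 + 0·2 + -1·-4 = 4
  a_7 = 0·4 + 0·5 + -1·2 = -2
  a_8 = 0·-2 + 0·4 + -1·5 = -5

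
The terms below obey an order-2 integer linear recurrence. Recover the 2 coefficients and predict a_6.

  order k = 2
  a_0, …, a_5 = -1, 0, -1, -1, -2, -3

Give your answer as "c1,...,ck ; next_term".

1,1 ; -5

  a_2 = 1·0 + 1·-1 = -1
  a_3 = 1·-1 + 1·0 = -1
  a_4 = 1·-1 + 1·-1 = -2
  a_5 = 1·-2 + 1·-1 = -3
  a_6 = 1·-3 + 1·-2 = -5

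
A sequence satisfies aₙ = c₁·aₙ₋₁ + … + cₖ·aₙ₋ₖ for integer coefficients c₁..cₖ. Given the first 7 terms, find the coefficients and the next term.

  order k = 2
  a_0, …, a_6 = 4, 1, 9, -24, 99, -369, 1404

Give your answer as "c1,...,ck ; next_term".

-3,3 ; -5319

  a_2 = -3·1 + 3·4 = 9
  a_3 = -3·9 + 3·1 = -24
  a_4 = -3·-24 + 3·9 = 99
  a_5 = -3·99 + 3·-24 = -369
  a_6 = -3·-369 + 3·99 = 1404
  a_7 = -3·1404 + 3·-369 = -5319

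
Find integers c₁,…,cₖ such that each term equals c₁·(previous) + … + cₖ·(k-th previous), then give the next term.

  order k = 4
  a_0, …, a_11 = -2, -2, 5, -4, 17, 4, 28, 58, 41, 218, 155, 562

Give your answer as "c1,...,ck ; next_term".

0,3,2,-3 ; 778

  a_4 = 0·-4 + 3·5 + 2·-2 + -3·-2 = 17
  a_5 = 0·17 + 3·-4 + 2·5 + -3·-2 = 4
  a_6 = 0·4 + 3·17 + 2·-4 + -3·5 = 28
  a_7 = 0·28 + 3·4 + 2·17 + -3·-4 = 58
  a_8 = 0·58 + 3·28 + 2·4 + -3·17 = 41
  a_9 = 0·41 + 3·58 + 2·28 + -3·4 = 218
  a_10 = 0·218 + 3·41 + 2·58 + -3·28 = 155
  a_11 = 0·155 + 3·218 + 2·41 + -3·58 = 562
  a_12 = 0·562 + 3·155 + 2·218 + -3·41 = 778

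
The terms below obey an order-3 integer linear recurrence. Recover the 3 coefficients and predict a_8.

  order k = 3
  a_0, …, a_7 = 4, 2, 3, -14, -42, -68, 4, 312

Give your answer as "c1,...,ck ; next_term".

2,-2,-4 ; 888

  a_3 = 2·3 + -2·2 + -4·4 = -14
  a_4 = 2·-14 + -2·3 + -4·2 = -42
  a_5 = 2·-42 + -2·-14 + -4·3 = -68
  a_6 = 2·-68 + -2·-42 + -4·-14 = 4
  a_7 = 2·4 + -2·-68 + -4·-42 = 312
  a_8 = 2·312 + -2·4 + -4·-68 = 888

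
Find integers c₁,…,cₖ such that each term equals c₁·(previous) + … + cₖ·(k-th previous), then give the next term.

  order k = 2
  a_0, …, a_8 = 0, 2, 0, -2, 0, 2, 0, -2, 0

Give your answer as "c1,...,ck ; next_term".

0,-1 ; 2

  a_2 = 0·2 + -1·0 = 0
  a_3 = 0·0 + -1·2 = -2
  a_4 = 0·-2 + -1·0 = 0
  a_5 = 0·0 + -1·-2 = 2
  a_6 = 0·2 + -1·0 = 0
  a_7 = 0·0 + -1·2 = -2
  a_8 = 0·-2 + -1·0 = 0
  a_9 = 0·0 + -1·-2 = 2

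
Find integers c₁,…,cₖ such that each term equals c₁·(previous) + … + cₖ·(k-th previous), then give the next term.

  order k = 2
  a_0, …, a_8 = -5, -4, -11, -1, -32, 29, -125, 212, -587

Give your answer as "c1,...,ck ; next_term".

  a_2 = -1·-4 + 3·-5 = -11
  a_3 = -1·-11 + 3·-4 = -1
  a_4 = -1·-1 + 3·-11 = -32
  a_5 = -1·-32 + 3·-1 = 29
  a_6 = -1·29 + 3·-32 = -125
  a_7 = -1·-125 + 3·29 = 212
  a_8 = -1·212 + 3·-125 = -587
  a_9 = -1·-587 + 3·212 = 1223

-1,3 ; 1223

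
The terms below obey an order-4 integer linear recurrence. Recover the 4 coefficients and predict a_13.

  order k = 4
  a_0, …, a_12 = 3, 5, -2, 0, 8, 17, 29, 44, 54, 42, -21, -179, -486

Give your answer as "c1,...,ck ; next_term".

3,-3,1,-1 ; -984

  a_4 = 3·0 + -3·-2 + 1·5 + -1·3 = 8
  a_5 = 3·8 + -3·0 + 1·-2 + -1·5 = 17
  a_6 = 3·17 + -3·8 + 1·0 + -1·-2 = 29
  a_7 = 3·29 + -3·17 + 1·8 + -1·0 = 44
  a_8 = 3·44 + -3·29 + 1·17 + -1·8 = 54
  a_9 = 3·54 + -3·44 + 1·29 + -1·17 = 42
  a_10 = 3·42 + -3·54 + 1·44 + -1·29 = -21
  a_11 = 3·-21 + -3·42 + 1·54 + -1·44 = -179
  a_12 = 3·-179 + -3·-21 + 1·42 + -1·54 = -486
  a_13 = 3·-486 + -3·-179 + 1·-21 + -1·42 = -984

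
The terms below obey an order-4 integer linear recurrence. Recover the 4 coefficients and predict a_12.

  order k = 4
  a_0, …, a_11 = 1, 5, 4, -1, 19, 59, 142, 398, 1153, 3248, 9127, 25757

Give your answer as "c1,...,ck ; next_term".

2,1,3,2 ; 72691

  a_4 = 2·-1 + 1·4 + 3·5 + 2·1 = 19
  a_5 = 2·19 + 1·-1 + 3·4 + 2·5 = 59
  a_6 = 2·59 + 1·19 + 3·-1 + 2·4 = 142
  a_7 = 2·142 + 1·59 + 3·19 + 2·-1 = 398
  a_8 = 2·398 + 1·142 + 3·59 + 2·19 = 1153
  a_9 = 2·1153 + 1·398 + 3·142 + 2·59 = 3248
  a_10 = 2·3248 + 1·1153 + 3·398 + 2·142 = 9127
  a_11 = 2·9127 + 1·3248 + 3·1153 + 2·398 = 25757
  a_12 = 2·25757 + 1·9127 + 3·3248 + 2·1153 = 72691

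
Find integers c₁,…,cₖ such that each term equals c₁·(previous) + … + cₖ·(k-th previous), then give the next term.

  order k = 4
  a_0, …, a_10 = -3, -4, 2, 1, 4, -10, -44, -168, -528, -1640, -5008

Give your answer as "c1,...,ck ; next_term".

4,-2,-4,4 ; -15312

  a_4 = 4·1 + -2·2 + -4·-4 + 4·-3 = 4
  a_5 = 4·4 + -2·1 + -4·2 + 4·-4 = -10
  a_6 = 4·-10 + -2·4 + -4·1 + 4·2 = -44
  a_7 = 4·-44 + -2·-10 + -4·4 + 4·1 = -168
  a_8 = 4·-168 + -2·-44 + -4·-10 + 4·4 = -528
  a_9 = 4·-528 + -2·-168 + -4·-44 + 4·-10 = -1640
  a_10 = 4·-1640 + -2·-528 + -4·-168 + 4·-44 = -5008
  a_11 = 4·-5008 + -2·-1640 + -4·-528 + 4·-168 = -15312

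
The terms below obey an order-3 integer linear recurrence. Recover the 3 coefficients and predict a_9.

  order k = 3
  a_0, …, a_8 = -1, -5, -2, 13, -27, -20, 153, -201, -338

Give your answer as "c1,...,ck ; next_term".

  a_3 = -1·-2 + -3·-5 + 4·-1 = 13
  a_4 = -1·13 + -3·-2 + 4·-5 = -27
  a_5 = -1·-27 + -3·13 + 4·-2 = -20
  a_6 = -1·-20 + -3·-27 + 4·13 = 153
  a_7 = -1·153 + -3·-20 + 4·-27 = -201
  a_8 = -1·-201 + -3·153 + 4·-20 = -338
  a_9 = -1·-338 + -3·-201 + 4·153 = 1553

-1,-3,4 ; 1553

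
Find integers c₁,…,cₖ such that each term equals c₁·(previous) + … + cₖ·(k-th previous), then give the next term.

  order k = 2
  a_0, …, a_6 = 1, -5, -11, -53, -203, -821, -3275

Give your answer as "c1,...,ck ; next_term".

3,4 ; -13109

  a_2 = 3·-5 + 4·1 = -11
  a_3 = 3·-11 + 4·-5 = -53
  a_4 = 3·-53 + 4·-11 = -203
  a_5 = 3·-203 + 4·-53 = -821
  a_6 = 3·-821 + 4·-203 = -3275
  a_7 = 3·-3275 + 4·-821 = -13109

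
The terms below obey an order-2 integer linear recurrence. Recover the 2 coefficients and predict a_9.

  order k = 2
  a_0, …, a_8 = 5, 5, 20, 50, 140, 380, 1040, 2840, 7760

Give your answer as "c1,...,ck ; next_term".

  a_2 = 2·5 + 2·5 = 20
  a_3 = 2·20 + 2·5 = 50
  a_4 = 2·50 + 2·20 = 140
  a_5 = 2·140 + 2·50 = 380
  a_6 = 2·380 + 2·140 = 1040
  a_7 = 2·1040 + 2·380 = 2840
  a_8 = 2·2840 + 2·1040 = 7760
  a_9 = 2·7760 + 2·2840 = 21200

2,2 ; 21200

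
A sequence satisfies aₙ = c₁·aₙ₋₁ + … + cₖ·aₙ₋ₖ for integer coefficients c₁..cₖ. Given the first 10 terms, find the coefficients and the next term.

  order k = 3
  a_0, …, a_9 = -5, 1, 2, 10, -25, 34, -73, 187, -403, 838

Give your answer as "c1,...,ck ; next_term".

  a_3 = -2·2 + -1·1 + -3·-5 = 10
  a_4 = -2·10 + -1·2 + -3·1 = -25
  a_5 = -2·-25 + -1·10 + -3·2 = 34
  a_6 = -2·34 + -1·-25 + -3·10 = -73
  a_7 = -2·-73 + -1·34 + -3·-25 = 187
  a_8 = -2·187 + -1·-73 + -3·34 = -403
  a_9 = -2·-403 + -1·187 + -3·-73 = 838
  a_10 = -2·838 + -1·-403 + -3·187 = -1834

-2,-1,-3 ; -1834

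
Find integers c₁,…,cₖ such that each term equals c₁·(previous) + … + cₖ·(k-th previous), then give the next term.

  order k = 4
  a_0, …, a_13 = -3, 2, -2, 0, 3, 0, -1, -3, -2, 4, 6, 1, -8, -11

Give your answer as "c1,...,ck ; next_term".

  a_4 = 0·0 + -1·-2 + -1·2 + -1·-3 = 3
  a_5 = 0·3 + -1·0 + -1·-2 + -1·2 = 0
  a_6 = 0·0 + -1·3 + -1·0 + -1·-2 = -1
  a_7 = 0·-1 + -1·0 + -1·3 + -1·0 = -3
  a_8 = 0·-3 + -1·-1 + -1·0 + -1·3 = -2
  a_9 = 0·-2 + -1·-3 + -1·-1 + -1·0 = 4
  a_10 = 0·4 + -1·-2 + -1·-3 + -1·-1 = 6
  a_11 = 0·6 + -1·4 + -1·-2 + -1·-3 = 1
  a_12 = 0·1 + -1·6 + -1·4 + -1·-2 = -8
  a_13 = 0·-8 + -1·1 + -1·6 + -1·4 = -11
  a_14 = 0·-11 + -1·-8 + -1·1 + -1·6 = 1

0,-1,-1,-1 ; 1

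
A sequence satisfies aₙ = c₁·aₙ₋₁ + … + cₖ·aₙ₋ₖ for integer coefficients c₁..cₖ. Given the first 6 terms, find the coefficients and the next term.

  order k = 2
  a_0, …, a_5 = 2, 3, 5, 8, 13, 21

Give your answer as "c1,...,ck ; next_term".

  a_2 = 1·3 + 1·2 = 5
  a_3 = 1·5 + 1·3 = 8
  a_4 = 1·8 + 1·5 = 13
  a_5 = 1·13 + 1·8 = 21
  a_6 = 1·21 + 1·13 = 34

1,1 ; 34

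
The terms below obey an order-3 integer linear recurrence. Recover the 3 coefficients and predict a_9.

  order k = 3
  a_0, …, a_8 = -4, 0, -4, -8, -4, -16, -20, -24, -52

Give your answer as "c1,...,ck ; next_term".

  a_3 = 0·-4 + 1·0 + 2·-4 = -8
  a_4 = 0·-8 + 1·-4 + 2·0 = -4
  a_5 = 0·-4 + 1·-8 + 2·-4 = -16
  a_6 = 0·-16 + 1·-4 + 2·-8 = -20
  a_7 = 0·-20 + 1·-16 + 2·-4 = -24
  a_8 = 0·-24 + 1·-20 + 2·-16 = -52
  a_9 = 0·-52 + 1·-24 + 2·-20 = -64

0,1,2 ; -64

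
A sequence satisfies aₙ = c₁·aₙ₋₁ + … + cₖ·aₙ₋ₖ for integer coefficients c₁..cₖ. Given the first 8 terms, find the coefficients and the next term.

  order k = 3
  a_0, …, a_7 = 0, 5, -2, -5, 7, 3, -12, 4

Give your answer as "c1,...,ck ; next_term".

  a_3 = 0·-2 + -1·5 + 1·0 = -5
  a_4 = 0·-5 + -1·-2 + 1·5 = 7
  a_5 = 0·7 + -1·-5 + 1·-2 = 3
  a_6 = 0·3 + -1·7 + 1·-5 = -12
  a_7 = 0·-12 + -1·3 + 1·7 = 4
  a_8 = 0·4 + -1·-12 + 1·3 = 15

0,-1,1 ; 15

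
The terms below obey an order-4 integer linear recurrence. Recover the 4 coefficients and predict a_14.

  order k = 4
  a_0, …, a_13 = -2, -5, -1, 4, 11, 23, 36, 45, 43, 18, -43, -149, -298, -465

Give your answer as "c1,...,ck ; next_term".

  a_4 = 2·4 + -1·-1 + 0·-5 + -1·-2 = 11
  a_5 = 2·11 + -1·4 + 0·-1 + -1·-5 = 23
  a_6 = 2·23 + -1·11 + 0·4 + -1·-1 = 36
  a_7 = 2·36 + -1·23 + 0·11 + -1·4 = 45
  a_8 = 2·45 + -1·36 + 0·23 + -1·11 = 43
  a_9 = 2·43 + -1·45 + 0·36 + -1·23 = 18
  a_10 = 2·18 + -1·43 + 0·45 + -1·36 = -43
  a_11 = 2·-43 + -1·18 + 0·43 + -1·45 = -149
  a_12 = 2·-149 + -1·-43 + 0·18 + -1·43 = -298
  a_13 = 2·-298 + -1·-149 + 0·-43 + -1·18 = -465
  a_14 = 2·-465 + -1·-298 + 0·-149 + -1·-43 = -589

2,-1,0,-1 ; -589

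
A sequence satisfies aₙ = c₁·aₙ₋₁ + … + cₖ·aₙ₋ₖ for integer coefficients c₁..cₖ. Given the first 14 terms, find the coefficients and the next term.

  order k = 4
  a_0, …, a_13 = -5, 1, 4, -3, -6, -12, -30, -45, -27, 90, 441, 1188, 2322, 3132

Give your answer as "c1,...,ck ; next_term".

  a_4 = 3·-3 + -3·4 + 0·1 + -3·-5 = -6
  a_5 = 3·-6 + -3·-3 + 0·4 + -3·1 = -12
  a_6 = 3·-12 + -3·-6 + 0·-3 + -3·4 = -30
  a_7 = 3·-30 + -3·-12 + 0·-6 + -3·-3 = -45
  a_8 = 3·-45 + -3·-30 + 0·-12 + -3·-6 = -27
  a_9 = 3·-27 + -3·-45 + 0·-30 + -3·-12 = 90
  a_10 = 3·90 + -3·-27 + 0·-45 + -3·-30 = 441
  a_11 = 3·441 + -3·90 + 0·-27 + -3·-45 = 1188
  a_12 = 3·1188 + -3·441 + 0·90 + -3·-27 = 2322
  a_13 = 3·2322 + -3·1188 + 0·441 + -3·90 = 3132
  a_14 = 3·3132 + -3·2322 + 0·1188 + -3·441 = 1107

3,-3,0,-3 ; 1107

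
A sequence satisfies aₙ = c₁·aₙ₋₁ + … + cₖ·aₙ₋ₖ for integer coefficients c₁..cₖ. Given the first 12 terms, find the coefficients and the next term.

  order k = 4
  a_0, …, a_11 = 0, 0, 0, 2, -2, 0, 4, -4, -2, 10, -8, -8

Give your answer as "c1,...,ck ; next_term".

-1,-1,1,1 ; 24

  a_4 = -1·2 + -1·0 + 1·0 + 1·0 = -2
  a_5 = -1·-2 + -1·2 + 1·0 + 1·0 = 0
  a_6 = -1·0 + -1·-2 + 1·2 + 1·0 = 4
  a_7 = -1·4 + -1·0 + 1·-2 + 1·2 = -4
  a_8 = -1·-4 + -1·4 + 1·0 + 1·-2 = -2
  a_9 = -1·-2 + -1·-4 + 1·4 + 1·0 = 10
  a_10 = -1·10 + -1·-2 + 1·-4 + 1·4 = -8
  a_11 = -1·-8 + -1·10 + 1·-2 + 1·-4 = -8
  a_12 = -1·-8 + -1·-8 + 1·10 + 1·-2 = 24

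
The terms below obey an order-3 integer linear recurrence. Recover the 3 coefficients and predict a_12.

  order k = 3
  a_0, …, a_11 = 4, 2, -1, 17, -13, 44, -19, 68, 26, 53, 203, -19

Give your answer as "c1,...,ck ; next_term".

-1,2,3 ; 584

  a_3 = -1·-1 + 2·2 + 3·4 = 17
  a_4 = -1·17 + 2·-1 + 3·2 = -13
  a_5 = -1·-13 + 2·17 + 3·-1 = 44
  a_6 = -1·44 + 2·-13 + 3·17 = -19
  a_7 = -1·-19 + 2·44 + 3·-13 = 68
  a_8 = -1·68 + 2·-19 + 3·44 = 26
  a_9 = -1·26 + 2·68 + 3·-19 = 53
  a_10 = -1·53 + 2·26 + 3·68 = 203
  a_11 = -1·203 + 2·53 + 3·26 = -19
  a_12 = -1·-19 + 2·203 + 3·53 = 584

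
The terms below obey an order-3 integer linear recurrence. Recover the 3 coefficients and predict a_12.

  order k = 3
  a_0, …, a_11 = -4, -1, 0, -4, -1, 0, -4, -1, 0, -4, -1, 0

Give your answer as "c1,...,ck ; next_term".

0,0,1 ; -4

  a_3 = 0·0 + 0·-1 + 1·-4 = -4
  a_4 = 0·-4 + 0·0 + 1·-1 = -1
  a_5 = 0·-1 + 0·-4 + 1·0 = 0
  a_6 = 0·0 + 0·-1 + 1·-4 = -4
  a_7 = 0·-4 + 0·0 + 1·-1 = -1
  a_8 = 0·-1 + 0·-4 + 1·0 = 0
  a_9 = 0·0 + 0·-1 + 1·-4 = -4
  a_10 = 0·-4 + 0·0 + 1·-1 = -1
  a_11 = 0·-1 + 0·-4 + 1·0 = 0
  a_12 = 0·0 + 0·-1 + 1·-4 = -4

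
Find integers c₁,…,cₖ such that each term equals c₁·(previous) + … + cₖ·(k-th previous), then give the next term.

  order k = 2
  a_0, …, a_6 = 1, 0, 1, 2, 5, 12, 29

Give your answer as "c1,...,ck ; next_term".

  a_2 = 2·0 + 1·1 = 1
  a_3 = 2·1 + 1·0 = 2
  a_4 = 2·2 + 1·1 = 5
  a_5 = 2·5 + 1·2 = 12
  a_6 = 2·12 + 1·5 = 29
  a_7 = 2·29 + 1·12 = 70

2,1 ; 70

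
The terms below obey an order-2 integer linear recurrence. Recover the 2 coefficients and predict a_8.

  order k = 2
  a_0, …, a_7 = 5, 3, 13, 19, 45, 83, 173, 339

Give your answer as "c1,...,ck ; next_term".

1,2 ; 685

  a_2 = 1·3 + 2·5 = 13
  a_3 = 1·13 + 2·3 = 19
  a_4 = 1·19 + 2·13 = 45
  a_5 = 1·45 + 2·19 = 83
  a_6 = 1·83 + 2·45 = 173
  a_7 = 1·173 + 2·83 = 339
  a_8 = 1·339 + 2·173 = 685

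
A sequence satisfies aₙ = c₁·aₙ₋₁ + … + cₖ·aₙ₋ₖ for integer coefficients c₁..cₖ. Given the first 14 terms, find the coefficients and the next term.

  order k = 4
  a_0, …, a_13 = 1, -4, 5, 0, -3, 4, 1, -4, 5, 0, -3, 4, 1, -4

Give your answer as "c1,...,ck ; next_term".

-1,0,1,1 ; 5

  a_4 = -1·0 + 0·5 + 1·-4 + 1·1 = -3
  a_5 = -1·-3 + 0·0 + 1·5 + 1·-4 = 4
  a_6 = -1·4 + 0·-3 + 1·0 + 1·5 = 1
  a_7 = -1·1 + 0·4 + 1·-3 + 1·0 = -4
  a_8 = -1·-4 + 0·1 + 1·4 + 1·-3 = 5
  a_9 = -1·5 + 0·-4 + 1·1 + 1·4 = 0
  a_10 = -1·0 + 0·5 + 1·-4 + 1·1 = -3
  a_11 = -1·-3 + 0·0 + 1·5 + 1·-4 = 4
  a_12 = -1·4 + 0·-3 + 1·0 + 1·5 = 1
  a_13 = -1·1 + 0·4 + 1·-3 + 1·0 = -4
  a_14 = -1·-4 + 0·1 + 1·4 + 1·-3 = 5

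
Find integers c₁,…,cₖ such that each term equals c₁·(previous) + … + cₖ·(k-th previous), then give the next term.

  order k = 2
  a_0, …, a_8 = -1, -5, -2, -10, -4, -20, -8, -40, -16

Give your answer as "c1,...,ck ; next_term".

  a_2 = 0·-5 + 2·-1 = -2
  a_3 = 0·-2 + 2·-5 = -10
  a_4 = 0·-10 + 2·-2 = -4
  a_5 = 0·-4 + 2·-10 = -20
  a_6 = 0·-20 + 2·-4 = -8
  a_7 = 0·-8 + 2·-20 = -40
  a_8 = 0·-40 + 2·-8 = -16
  a_9 = 0·-16 + 2·-40 = -80

0,2 ; -80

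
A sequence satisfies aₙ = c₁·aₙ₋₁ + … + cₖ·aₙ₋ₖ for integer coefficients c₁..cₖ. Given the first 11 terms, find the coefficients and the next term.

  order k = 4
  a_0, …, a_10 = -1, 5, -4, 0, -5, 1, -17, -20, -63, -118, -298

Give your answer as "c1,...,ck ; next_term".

  a_4 = 1·0 + 2·-4 + 1·5 + 2·-1 = -5
  a_5 = 1·-5 + 2·0 + 1·-4 + 2·5 = 1
  a_6 = 1·1 + 2·-5 + 1·0 + 2·-4 = -17
  a_7 = 1·-17 + 2·1 + 1·-5 + 2·0 = -20
  a_8 = 1·-20 + 2·-17 + 1·1 + 2·-5 = -63
  a_9 = 1·-63 + 2·-20 + 1·-17 + 2·1 = -118
  a_10 = 1·-118 + 2·-63 + 1·-20 + 2·-17 = -298
  a_11 = 1·-298 + 2·-118 + 1·-63 + 2·-20 = -637

1,2,1,2 ; -637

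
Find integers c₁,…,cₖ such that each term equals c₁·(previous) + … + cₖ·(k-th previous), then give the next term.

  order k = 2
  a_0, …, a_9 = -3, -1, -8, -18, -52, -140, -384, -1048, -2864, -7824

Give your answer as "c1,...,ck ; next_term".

  a_2 = 2·-1 + 2·-3 = -8
  a_3 = 2·-8 + 2·-1 = -18
  a_4 = 2·-18 + 2·-8 = -52
  a_5 = 2·-52 + 2·-18 = -140
  a_6 = 2·-140 + 2·-52 = -384
  a_7 = 2·-384 + 2·-140 = -1048
  a_8 = 2·-1048 + 2·-384 = -2864
  a_9 = 2·-2864 + 2·-1048 = -7824
  a_10 = 2·-7824 + 2·-2864 = -21376

2,2 ; -21376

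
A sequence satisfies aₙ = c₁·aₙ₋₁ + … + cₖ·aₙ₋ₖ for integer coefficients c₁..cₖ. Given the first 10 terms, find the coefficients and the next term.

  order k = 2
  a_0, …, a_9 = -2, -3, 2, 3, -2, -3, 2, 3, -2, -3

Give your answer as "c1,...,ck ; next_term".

0,-1 ; 2

  a_2 = 0·-3 + -1·-2 = 2
  a_3 = 0·2 + -1·-3 = 3
  a_4 = 0·3 + -1·2 = -2
  a_5 = 0·-2 + -1·3 = -3
  a_6 = 0·-3 + -1·-2 = 2
  a_7 = 0·2 + -1·-3 = 3
  a_8 = 0·3 + -1·2 = -2
  a_9 = 0·-2 + -1·3 = -3
  a_10 = 0·-3 + -1·-2 = 2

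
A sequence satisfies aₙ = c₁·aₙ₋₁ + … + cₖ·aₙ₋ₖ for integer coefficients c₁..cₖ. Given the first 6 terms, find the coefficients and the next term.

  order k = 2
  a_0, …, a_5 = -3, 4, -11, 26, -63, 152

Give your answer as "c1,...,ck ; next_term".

-2,1 ; -367

  a_2 = -2·4 + 1·-3 = -11
  a_3 = -2·-11 + 1·4 = 26
  a_4 = -2·26 + 1·-11 = -63
  a_5 = -2·-63 + 1·26 = 152
  a_6 = -2·152 + 1·-63 = -367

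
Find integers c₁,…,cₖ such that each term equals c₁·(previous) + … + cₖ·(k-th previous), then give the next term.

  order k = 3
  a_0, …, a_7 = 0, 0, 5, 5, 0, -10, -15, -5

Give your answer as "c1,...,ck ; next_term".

  a_3 = 1·5 + -1·0 + -1·0 = 5
  a_4 = 1·5 + -1·5 + -1·0 = 0
  a_5 = 1·0 + -1·5 + -1·5 = -10
  a_6 = 1·-10 + -1·0 + -1·5 = -15
  a_7 = 1·-15 + -1·-10 + -1·0 = -5
  a_8 = 1·-5 + -1·-15 + -1·-10 = 20

1,-1,-1 ; 20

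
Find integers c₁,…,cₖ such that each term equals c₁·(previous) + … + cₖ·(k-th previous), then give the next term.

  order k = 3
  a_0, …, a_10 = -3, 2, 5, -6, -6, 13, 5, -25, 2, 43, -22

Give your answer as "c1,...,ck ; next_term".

  a_3 = -1·5 + -2·2 + -1·-3 = -6
  a_4 = -1·-6 + -2·5 + -1·2 = -6
  a_5 = -1·-6 + -2·-6 + -1·5 = 13
  a_6 = -1·13 + -2·-6 + -1·-6 = 5
  a_7 = -1·5 + -2·13 + -1·-6 = -25
  a_8 = -1·-25 + -2·5 + -1·13 = 2
  a_9 = -1·2 + -2·-25 + -1·5 = 43
  a_10 = -1·43 + -2·2 + -1·-25 = -22
  a_11 = -1·-22 + -2·43 + -1·2 = -66

-1,-2,-1 ; -66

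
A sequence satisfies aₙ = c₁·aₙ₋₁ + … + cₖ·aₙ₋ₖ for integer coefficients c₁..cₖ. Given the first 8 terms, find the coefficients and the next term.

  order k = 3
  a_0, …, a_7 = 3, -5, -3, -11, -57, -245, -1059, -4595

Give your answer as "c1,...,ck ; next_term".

4,1,2 ; -19929

  a_3 = 4·-3 + 1·-5 + 2·3 = -11
  a_4 = 4·-11 + 1·-3 + 2·-5 = -57
  a_5 = 4·-57 + 1·-11 + 2·-3 = -245
  a_6 = 4·-245 + 1·-57 + 2·-11 = -1059
  a_7 = 4·-1059 + 1·-245 + 2·-57 = -4595
  a_8 = 4·-4595 + 1·-1059 + 2·-245 = -19929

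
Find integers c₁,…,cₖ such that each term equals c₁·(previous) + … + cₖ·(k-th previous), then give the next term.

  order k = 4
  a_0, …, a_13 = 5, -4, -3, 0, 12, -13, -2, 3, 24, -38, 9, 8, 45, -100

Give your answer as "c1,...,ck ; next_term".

-1,-1,-1,1 ; 56

  a_4 = -1·0 + -1·-3 + -1·-4 + 1·5 = 12
  a_5 = -1·12 + -1·0 + -1·-3 + 1·-4 = -13
  a_6 = -1·-13 + -1·12 + -1·0 + 1·-3 = -2
  a_7 = -1·-2 + -1·-13 + -1·12 + 1·0 = 3
  a_8 = -1·3 + -1·-2 + -1·-13 + 1·12 = 24
  a_9 = -1·24 + -1·3 + -1·-2 + 1·-13 = -38
  a_10 = -1·-38 + -1·24 + -1·3 + 1·-2 = 9
  a_11 = -1·9 + -1·-38 + -1·24 + 1·3 = 8
  a_12 = -1·8 + -1·9 + -1·-38 + 1·24 = 45
  a_13 = -1·45 + -1·8 + -1·9 + 1·-38 = -100
  a_14 = -1·-100 + -1·45 + -1·8 + 1·9 = 56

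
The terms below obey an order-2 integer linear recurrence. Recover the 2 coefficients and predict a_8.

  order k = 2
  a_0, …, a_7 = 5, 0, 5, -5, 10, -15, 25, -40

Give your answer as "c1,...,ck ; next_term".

  a_2 = -1·0 + 1·5 = 5
  a_3 = -1·5 + 1·0 = -5
  a_4 = -1·-5 + 1·5 = 10
  a_5 = -1·10 + 1·-5 = -15
  a_6 = -1·-15 + 1·10 = 25
  a_7 = -1·25 + 1·-15 = -40
  a_8 = -1·-40 + 1·25 = 65

-1,1 ; 65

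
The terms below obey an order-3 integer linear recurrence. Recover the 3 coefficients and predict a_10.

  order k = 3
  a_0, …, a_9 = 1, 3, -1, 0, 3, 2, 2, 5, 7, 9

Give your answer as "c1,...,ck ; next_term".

  a_3 = 1·-1 + 0·3 + 1·1 = 0
  a_4 = 1·0 + 0·-1 + 1·3 = 3
  a_5 = 1·3 + 0·0 + 1·-1 = 2
  a_6 = 1·2 + 0·3 + 1·0 = 2
  a_7 = 1·2 + 0·2 + 1·3 = 5
  a_8 = 1·5 + 0·2 + 1·2 = 7
  a_9 = 1·7 + 0·5 + 1·2 = 9
  a_10 = 1·9 + 0·7 + 1·5 = 14

1,0,1 ; 14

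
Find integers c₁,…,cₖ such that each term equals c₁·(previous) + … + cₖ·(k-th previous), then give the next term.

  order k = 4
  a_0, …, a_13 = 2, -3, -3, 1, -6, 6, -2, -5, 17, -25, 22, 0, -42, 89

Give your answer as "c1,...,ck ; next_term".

  a_4 = -1·1 + 0·-3 + 1·-3 + -1·2 = -6
  a_5 = -1·-6 + 0·1 + 1·-3 + -1·-3 = 6
  a_6 = -1·6 + 0·-6 + 1·1 + -1·-3 = -2
  a_7 = -1·-2 + 0·6 + 1·-6 + -1·1 = -5
  a_8 = -1·-5 + 0·-2 + 1·6 + -1·-6 = 17
  a_9 = -1·17 + 0·-5 + 1·-2 + -1·6 = -25
  a_10 = -1·-25 + 0·17 + 1·-5 + -1·-2 = 22
  a_11 = -1·22 + 0·-25 + 1·17 + -1·-5 = 0
  a_12 = -1·0 + 0·22 + 1·-25 + -1·17 = -42
  a_13 = -1·-42 + 0·0 + 1·22 + -1·-25 = 89
  a_14 = -1·89 + 0·-42 + 1·0 + -1·22 = -111

-1,0,1,-1 ; -111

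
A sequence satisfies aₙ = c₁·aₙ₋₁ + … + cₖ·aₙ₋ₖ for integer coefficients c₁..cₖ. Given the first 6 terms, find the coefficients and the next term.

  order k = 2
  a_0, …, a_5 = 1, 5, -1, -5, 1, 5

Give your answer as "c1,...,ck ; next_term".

  a_2 = 0·5 + -1·1 = -1
  a_3 = 0·-1 + -1·5 = -5
  a_4 = 0·-5 + -1·-1 = 1
  a_5 = 0·1 + -1·-5 = 5
  a_6 = 0·5 + -1·1 = -1

0,-1 ; -1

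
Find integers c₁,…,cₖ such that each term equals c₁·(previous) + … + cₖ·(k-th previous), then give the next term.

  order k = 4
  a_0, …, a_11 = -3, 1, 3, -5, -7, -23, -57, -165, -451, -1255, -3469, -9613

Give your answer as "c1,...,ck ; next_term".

2,2,0,1 ; -26615

  a_4 = 2·-5 + 2·3 + 0·1 + 1·-3 = -7
  a_5 = 2·-7 + 2·-5 + 0·3 + 1·1 = -23
  a_6 = 2·-23 + 2·-7 + 0·-5 + 1·3 = -57
  a_7 = 2·-57 + 2·-23 + 0·-7 + 1·-5 = -165
  a_8 = 2·-165 + 2·-57 + 0·-23 + 1·-7 = -451
  a_9 = 2·-451 + 2·-165 + 0·-57 + 1·-23 = -1255
  a_10 = 2·-1255 + 2·-451 + 0·-165 + 1·-57 = -3469
  a_11 = 2·-3469 + 2·-1255 + 0·-451 + 1·-165 = -9613
  a_12 = 2·-9613 + 2·-3469 + 0·-1255 + 1·-451 = -26615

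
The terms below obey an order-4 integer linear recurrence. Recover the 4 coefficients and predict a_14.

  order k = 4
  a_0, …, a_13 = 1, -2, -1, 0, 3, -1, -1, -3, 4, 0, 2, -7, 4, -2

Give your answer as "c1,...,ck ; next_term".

  a_4 = 0·0 + 0·-1 + -1·-2 + 1·1 = 3
  a_5 = 0·3 + 0·0 + -1·-1 + 1·-2 = -1
  a_6 = 0·-1 + 0·3 + -1·0 + 1·-1 = -1
  a_7 = 0·-1 + 0·-1 + -1·3 + 1·0 = -3
  a_8 = 0·-3 + 0·-1 + -1·-1 + 1·3 = 4
  a_9 = 0·4 + 0·-3 + -1·-1 + 1·-1 = 0
  a_10 = 0·0 + 0·4 + -1·-3 + 1·-1 = 2
  a_11 = 0·2 + 0·0 + -1·4 + 1·-3 = -7
  a_12 = 0·-7 + 0·2 + -1·0 + 1·4 = 4
  a_13 = 0·4 + 0·-7 + -1·2 + 1·0 = -2
  a_14 = 0·-2 + 0·4 + -1·-7 + 1·2 = 9

0,0,-1,1 ; 9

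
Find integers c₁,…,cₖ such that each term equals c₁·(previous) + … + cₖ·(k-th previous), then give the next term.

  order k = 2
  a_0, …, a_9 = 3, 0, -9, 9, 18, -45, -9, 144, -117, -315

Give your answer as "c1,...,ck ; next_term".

  a_2 = -1·0 + -3·3 = -9
  a_3 = -1·-9 + -3·0 = 9
  a_4 = -1·9 + -3·-9 = 18
  a_5 = -1·18 + -3·9 = -45
  a_6 = -1·-45 + -3·18 = -9
  a_7 = -1·-9 + -3·-45 = 144
  a_8 = -1·144 + -3·-9 = -117
  a_9 = -1·-117 + -3·144 = -315
  a_10 = -1·-315 + -3·-117 = 666

-1,-3 ; 666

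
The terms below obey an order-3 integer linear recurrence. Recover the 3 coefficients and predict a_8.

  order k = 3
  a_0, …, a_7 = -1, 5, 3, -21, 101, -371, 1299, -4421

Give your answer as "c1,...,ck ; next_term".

  a_3 = -4·3 + -1·5 + 4·-1 = -21
  a_4 = -4·-21 + -1·3 + 4·5 = 101
  a_5 = -4·101 + -1·-21 + 4·3 = -371
  a_6 = -4·-371 + -1·101 + 4·-21 = 1299
  a_7 = -4·1299 + -1·-371 + 4·101 = -4421
  a_8 = -4·-4421 + -1·1299 + 4·-371 = 14901

-4,-1,4 ; 14901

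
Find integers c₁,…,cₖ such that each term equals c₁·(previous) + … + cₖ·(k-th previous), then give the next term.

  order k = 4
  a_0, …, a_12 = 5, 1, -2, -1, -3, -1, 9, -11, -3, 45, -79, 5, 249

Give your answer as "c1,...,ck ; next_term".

  a_4 = -1·-1 + -2·-2 + 2·1 + -2·5 = -3
  a_5 = -1·-3 + -2·-1 + 2·-2 + -2·1 = -1
  a_6 = -1·-1 + -2·-3 + 2·-1 + -2·-2 = 9
  a_7 = -1·9 + -2·-1 + 2·-3 + -2·-1 = -11
  a_8 = -1·-11 + -2·9 + 2·-1 + -2·-3 = -3
  a_9 = -1·-3 + -2·-11 + 2·9 + -2·-1 = 45
  a_10 = -1·45 + -2·-3 + 2·-11 + -2·9 = -79
  a_11 = -1·-79 + -2·45 + 2·-3 + -2·-11 = 5
  a_12 = -1·5 + -2·-79 + 2·45 + -2·-3 = 249
  a_13 = -1·249 + -2·5 + 2·-79 + -2·45 = -507

-1,-2,2,-2 ; -507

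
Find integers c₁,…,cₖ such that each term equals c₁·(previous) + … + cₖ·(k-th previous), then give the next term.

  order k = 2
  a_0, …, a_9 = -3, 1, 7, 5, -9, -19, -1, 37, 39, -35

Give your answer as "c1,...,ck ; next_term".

  a_2 = 1·1 + -2·-3 = 7
  a_3 = 1·7 + -2·1 = 5
  a_4 = 1·5 + -2·7 = -9
  a_5 = 1·-9 + -2·5 = -19
  a_6 = 1·-19 + -2·-9 = -1
  a_7 = 1·-1 + -2·-19 = 37
  a_8 = 1·37 + -2·-1 = 39
  a_9 = 1·39 + -2·37 = -35
  a_10 = 1·-35 + -2·39 = -113

1,-2 ; -113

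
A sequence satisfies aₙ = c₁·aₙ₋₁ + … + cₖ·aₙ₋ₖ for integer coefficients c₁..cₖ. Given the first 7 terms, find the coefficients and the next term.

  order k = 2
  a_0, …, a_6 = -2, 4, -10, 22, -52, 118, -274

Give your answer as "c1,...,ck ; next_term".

  a_2 = -1·4 + 3·-2 = -10
  a_3 = -1·-10 + 3·4 = 22
  a_4 = -1·22 + 3·-10 = -52
  a_5 = -1·-52 + 3·22 = 118
  a_6 = -1·118 + 3·-52 = -274
  a_7 = -1·-274 + 3·118 = 628

-1,3 ; 628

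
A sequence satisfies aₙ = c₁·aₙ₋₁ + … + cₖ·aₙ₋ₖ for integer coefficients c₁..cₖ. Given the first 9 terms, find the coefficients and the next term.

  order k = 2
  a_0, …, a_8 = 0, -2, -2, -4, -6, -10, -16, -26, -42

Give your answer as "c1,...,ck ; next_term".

1,1 ; -68

  a_2 = 1·-2 + 1·0 = -2
  a_3 = 1·-2 + 1·-2 = -4
  a_4 = 1·-4 + 1·-2 = -6
  a_5 = 1·-6 + 1·-4 = -10
  a_6 = 1·-10 + 1·-6 = -16
  a_7 = 1·-16 + 1·-10 = -26
  a_8 = 1·-26 + 1·-16 = -42
  a_9 = 1·-42 + 1·-26 = -68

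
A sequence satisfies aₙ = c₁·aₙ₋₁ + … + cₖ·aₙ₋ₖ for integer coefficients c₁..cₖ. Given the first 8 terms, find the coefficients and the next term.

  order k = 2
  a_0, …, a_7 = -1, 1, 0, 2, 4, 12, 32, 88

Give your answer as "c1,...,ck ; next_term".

  a_2 = 2·1 + 2·-1 = 0
  a_3 = 2·0 + 2·1 = 2
  a_4 = 2·2 + 2·0 = 4
  a_5 = 2·4 + 2·2 = 12
  a_6 = 2·12 + 2·4 = 32
  a_7 = 2·32 + 2·12 = 88
  a_8 = 2·88 + 2·32 = 240

2,2 ; 240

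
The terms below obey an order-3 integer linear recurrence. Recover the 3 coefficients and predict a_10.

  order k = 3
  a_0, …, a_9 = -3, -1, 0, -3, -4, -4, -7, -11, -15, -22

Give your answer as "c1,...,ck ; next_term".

1,0,1 ; -33

  a_3 = 1·0 + 0·-1 + 1·-3 = -3
  a_4 = 1·-3 + 0·0 + 1·-1 = -4
  a_5 = 1·-4 + 0·-3 + 1·0 = -4
  a_6 = 1·-4 + 0·-4 + 1·-3 = -7
  a_7 = 1·-7 + 0·-4 + 1·-4 = -11
  a_8 = 1·-11 + 0·-7 + 1·-4 = -15
  a_9 = 1·-15 + 0·-11 + 1·-7 = -22
  a_10 = 1·-22 + 0·-15 + 1·-11 = -33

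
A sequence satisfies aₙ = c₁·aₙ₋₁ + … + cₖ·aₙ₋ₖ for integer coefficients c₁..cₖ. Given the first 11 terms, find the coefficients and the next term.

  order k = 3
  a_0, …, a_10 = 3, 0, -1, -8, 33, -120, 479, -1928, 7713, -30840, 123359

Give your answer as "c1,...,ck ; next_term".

  a_3 = -4·-1 + -1·0 + -4·3 = -8
  a_4 = -4·-8 + -1·-1 + -4·0 = 33
  a_5 = -4·33 + -1·-8 + -4·-1 = -120
  a_6 = -4·-120 + -1·33 + -4·-8 = 479
  a_7 = -4·479 + -1·-120 + -4·33 = -1928
  a_8 = -4·-1928 + -1·479 + -4·-120 = 7713
  a_9 = -4·7713 + -1·-1928 + -4·479 = -30840
  a_10 = -4·-30840 + -1·7713 + -4·-1928 = 123359
  a_11 = -4·123359 + -1·-30840 + -4·7713 = -493448

-4,-1,-4 ; -493448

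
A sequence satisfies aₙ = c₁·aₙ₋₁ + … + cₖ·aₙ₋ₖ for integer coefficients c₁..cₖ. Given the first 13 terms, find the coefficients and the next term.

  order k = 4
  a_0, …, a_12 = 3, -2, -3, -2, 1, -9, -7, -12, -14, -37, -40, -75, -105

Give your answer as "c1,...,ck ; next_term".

  a_4 = 0·-2 + 1·-3 + 1·-2 + 2·3 = 1
  a_5 = 0·1 + 1·-2 + 1·-3 + 2·-2 = -9
  a_6 = 0·-9 + 1·1 + 1·-2 + 2·-3 = -7
  a_7 = 0·-7 + 1·-9 + 1·1 + 2·-2 = -12
  a_8 = 0·-12 + 1·-7 + 1·-9 + 2·1 = -14
  a_9 = 0·-14 + 1·-12 + 1·-7 + 2·-9 = -37
  a_10 = 0·-37 + 1·-14 + 1·-12 + 2·-7 = -40
  a_11 = 0·-40 + 1·-37 + 1·-14 + 2·-12 = -75
  a_12 = 0·-75 + 1·-40 + 1·-37 + 2·-14 = -105
  a_13 = 0·-105 + 1·-75 + 1·-40 + 2·-37 = -189

0,1,1,2 ; -189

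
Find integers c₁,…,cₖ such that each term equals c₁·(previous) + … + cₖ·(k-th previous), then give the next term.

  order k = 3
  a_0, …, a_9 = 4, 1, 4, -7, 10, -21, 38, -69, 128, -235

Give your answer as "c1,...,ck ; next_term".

  a_3 = -1·4 + 1·1 + -1·4 = -7
  a_4 = -1·-7 + 1·4 + -1·1 = 10
  a_5 = -1·10 + 1·-7 + -1·4 = -21
  a_6 = -1·-21 + 1·10 + -1·-7 = 38
  a_7 = -1·38 + 1·-21 + -1·10 = -69
  a_8 = -1·-69 + 1·38 + -1·-21 = 128
  a_9 = -1·128 + 1·-69 + -1·38 = -235
  a_10 = -1·-235 + 1·128 + -1·-69 = 432

-1,1,-1 ; 432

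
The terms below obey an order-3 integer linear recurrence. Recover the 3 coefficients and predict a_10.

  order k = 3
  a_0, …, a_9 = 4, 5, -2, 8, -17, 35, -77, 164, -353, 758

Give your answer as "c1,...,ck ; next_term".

-1,2,-1 ; -1628

  a_3 = -1·-2 + 2·5 + -1·4 = 8
  a_4 = -1·8 + 2·-2 + -1·5 = -17
  a_5 = -1·-17 + 2·8 + -1·-2 = 35
  a_6 = -1·35 + 2·-17 + -1·8 = -77
  a_7 = -1·-77 + 2·35 + -1·-17 = 164
  a_8 = -1·164 + 2·-77 + -1·35 = -353
  a_9 = -1·-353 + 2·164 + -1·-77 = 758
  a_10 = -1·758 + 2·-353 + -1·164 = -1628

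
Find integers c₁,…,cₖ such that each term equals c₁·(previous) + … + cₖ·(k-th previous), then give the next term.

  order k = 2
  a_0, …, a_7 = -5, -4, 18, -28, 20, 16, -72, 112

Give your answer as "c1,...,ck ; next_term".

  a_2 = -2·-4 + -2·-5 = 18
  a_3 = -2·18 + -2·-4 = -28
  a_4 = -2·-28 + -2·18 = 20
  a_5 = -2·20 + -2·-28 = 16
  a_6 = -2·16 + -2·20 = -72
  a_7 = -2·-72 + -2·16 = 112
  a_8 = -2·112 + -2·-72 = -80

-2,-2 ; -80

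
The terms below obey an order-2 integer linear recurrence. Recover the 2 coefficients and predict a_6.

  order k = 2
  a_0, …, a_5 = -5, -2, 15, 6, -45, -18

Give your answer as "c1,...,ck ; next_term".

0,-3 ; 135

  a_2 = 0·-2 + -3·-5 = 15
  a_3 = 0·15 + -3·-2 = 6
  a_4 = 0·6 + -3·15 = -45
  a_5 = 0·-45 + -3·6 = -18
  a_6 = 0·-18 + -3·-45 = 135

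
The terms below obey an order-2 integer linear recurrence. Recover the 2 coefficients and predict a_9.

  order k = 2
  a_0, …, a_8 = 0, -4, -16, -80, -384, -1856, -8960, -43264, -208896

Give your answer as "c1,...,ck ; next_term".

4,4 ; -1008640

  a_2 = 4·-4 + 4·0 = -16
  a_3 = 4·-16 + 4·-4 = -80
  a_4 = 4·-80 + 4·-16 = -384
  a_5 = 4·-384 + 4·-80 = -1856
  a_6 = 4·-1856 + 4·-384 = -8960
  a_7 = 4·-8960 + 4·-1856 = -43264
  a_8 = 4·-43264 + 4·-8960 = -208896
  a_9 = 4·-208896 + 4·-43264 = -1008640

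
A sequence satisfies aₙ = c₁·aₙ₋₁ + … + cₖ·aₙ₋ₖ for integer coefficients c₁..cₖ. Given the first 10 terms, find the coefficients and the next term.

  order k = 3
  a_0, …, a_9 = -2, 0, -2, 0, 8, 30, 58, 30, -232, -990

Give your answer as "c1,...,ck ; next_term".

  a_3 = 3·-2 + -4·0 + -3·-2 = 0
  a_4 = 3·0 + -4·-2 + -3·0 = 8
  a_5 = 3·8 + -4·0 + -3·-2 = 30
  a_6 = 3·30 + -4·8 + -3·0 = 58
  a_7 = 3·58 + -4·30 + -3·8 = 30
  a_8 = 3·30 + -4·58 + -3·30 = -232
  a_9 = 3·-232 + -4·30 + -3·58 = -990
  a_10 = 3·-990 + -4·-232 + -3·30 = -2132

3,-4,-3 ; -2132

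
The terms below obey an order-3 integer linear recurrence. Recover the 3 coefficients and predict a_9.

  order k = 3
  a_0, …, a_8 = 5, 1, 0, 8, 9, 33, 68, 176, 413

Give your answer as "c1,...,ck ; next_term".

  a_3 = 1·0 + 3·1 + 1·5 = 8
  a_4 = 1·8 + 3·0 + 1·1 = 9
  a_5 = 1·9 + 3·8 + 1·0 = 33
  a_6 = 1·33 + 3·9 + 1·8 = 68
  a_7 = 1·68 + 3·33 + 1·9 = 176
  a_8 = 1·176 + 3·68 + 1·33 = 413
  a_9 = 1·413 + 3·176 + 1·68 = 1009

1,3,1 ; 1009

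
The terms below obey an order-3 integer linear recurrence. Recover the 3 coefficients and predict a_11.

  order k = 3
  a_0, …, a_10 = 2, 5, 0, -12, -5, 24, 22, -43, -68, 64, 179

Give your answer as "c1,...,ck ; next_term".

  a_3 = 0·0 + -2·5 + -1·2 = -12
  a_4 = 0·-12 + -2·0 + -1·5 = -5
  a_5 = 0·-5 + -2·-12 + -1·0 = 24
  a_6 = 0·24 + -2·-5 + -1·-12 = 22
  a_7 = 0·22 + -2·24 + -1·-5 = -43
  a_8 = 0·-43 + -2·22 + -1·24 = -68
  a_9 = 0·-68 + -2·-43 + -1·22 = 64
  a_10 = 0·64 + -2·-68 + -1·-43 = 179
  a_11 = 0·179 + -2·64 + -1·-68 = -60

0,-2,-1 ; -60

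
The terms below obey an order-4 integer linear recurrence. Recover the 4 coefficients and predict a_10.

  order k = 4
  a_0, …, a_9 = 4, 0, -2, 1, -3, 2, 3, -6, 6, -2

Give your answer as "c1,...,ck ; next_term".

  a_4 = -1·1 + -1·-2 + 0·0 + -1·4 = -3
  a_5 = -1·-3 + -1·1 + 0·-2 + -1·0 = 2
  a_6 = -1·2 + -1·-3 + 0·1 + -1·-2 = 3
  a_7 = -1·3 + -1·2 + 0·-3 + -1·1 = -6
  a_8 = -1·-6 + -1·3 + 0·2 + -1·-3 = 6
  a_9 = -1·6 + -1·-6 + 0·3 + -1·2 = -2
  a_10 = -1·-2 + -1·6 + 0·-6 + -1·3 = -7

-1,-1,0,-1 ; -7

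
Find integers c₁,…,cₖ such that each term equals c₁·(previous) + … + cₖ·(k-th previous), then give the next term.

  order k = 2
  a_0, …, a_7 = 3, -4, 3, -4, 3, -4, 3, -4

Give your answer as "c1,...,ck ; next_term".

  a_2 = 0·-4 + 1·3 = 3
  a_3 = 0·3 + 1·-4 = -4
  a_4 = 0·-4 + 1·3 = 3
  a_5 = 0·3 + 1·-4 = -4
  a_6 = 0·-4 + 1·3 = 3
  a_7 = 0·3 + 1·-4 = -4
  a_8 = 0·-4 + 1·3 = 3

0,1 ; 3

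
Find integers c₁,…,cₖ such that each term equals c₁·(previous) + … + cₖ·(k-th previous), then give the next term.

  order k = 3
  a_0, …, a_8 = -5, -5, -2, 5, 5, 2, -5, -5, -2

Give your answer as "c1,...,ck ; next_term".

0,0,-1 ; 5

  a_3 = 0·-2 + 0·-5 + -1·-5 = 5
  a_4 = 0·5 + 0·-2 + -1·-5 = 5
  a_5 = 0·5 + 0·5 + -1·-2 = 2
  a_6 = 0·2 + 0·5 + -1·5 = -5
  a_7 = 0·-5 + 0·2 + -1·5 = -5
  a_8 = 0·-5 + 0·-5 + -1·2 = -2
  a_9 = 0·-2 + 0·-5 + -1·-5 = 5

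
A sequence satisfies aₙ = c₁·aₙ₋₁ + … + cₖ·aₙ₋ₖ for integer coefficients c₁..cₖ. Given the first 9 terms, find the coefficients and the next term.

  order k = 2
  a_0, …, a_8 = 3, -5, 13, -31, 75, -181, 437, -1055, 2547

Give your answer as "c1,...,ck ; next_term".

  a_2 = -2·-5 + 1·3 = 13
  a_3 = -2·13 + 1·-5 = -31
  a_4 = -2·-31 + 1·13 = 75
  a_5 = -2·75 + 1·-31 = -181
  a_6 = -2·-181 + 1·75 = 437
  a_7 = -2·437 + 1·-181 = -1055
  a_8 = -2·-1055 + 1·437 = 2547
  a_9 = -2·2547 + 1·-1055 = -6149

-2,1 ; -6149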